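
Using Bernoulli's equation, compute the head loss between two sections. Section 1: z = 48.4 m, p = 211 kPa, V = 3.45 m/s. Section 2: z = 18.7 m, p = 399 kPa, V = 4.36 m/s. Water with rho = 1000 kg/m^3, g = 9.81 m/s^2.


Total head at each section: H = z + p/(rho*g) + V^2/(2g).
H1 = 48.4 + 211*1000/(1000*9.81) + 3.45^2/(2*9.81)
   = 48.4 + 21.509 + 0.6067
   = 70.515 m.
H2 = 18.7 + 399*1000/(1000*9.81) + 4.36^2/(2*9.81)
   = 18.7 + 40.673 + 0.9689
   = 60.342 m.
h_L = H1 - H2 = 70.515 - 60.342 = 10.174 m.

10.174


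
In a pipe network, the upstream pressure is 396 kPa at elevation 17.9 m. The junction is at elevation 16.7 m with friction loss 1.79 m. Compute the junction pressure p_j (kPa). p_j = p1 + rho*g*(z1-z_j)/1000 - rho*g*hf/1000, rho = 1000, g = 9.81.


Junction pressure: p_j = p1 + rho*g*(z1 - z_j)/1000 - rho*g*hf/1000.
Elevation term = 1000*9.81*(17.9 - 16.7)/1000 = 11.772 kPa.
Friction term = 1000*9.81*1.79/1000 = 17.56 kPa.
p_j = 396 + 11.772 - 17.56 = 390.21 kPa.

390.21


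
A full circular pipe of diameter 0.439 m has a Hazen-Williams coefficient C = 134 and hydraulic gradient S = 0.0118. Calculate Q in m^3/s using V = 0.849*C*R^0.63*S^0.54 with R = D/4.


For a full circular pipe, R = D/4 = 0.439/4 = 0.1098 m.
V = 0.849 * 134 * 0.1098^0.63 * 0.0118^0.54
  = 0.849 * 134 * 0.248574 * 0.090953
  = 2.5721 m/s.
Pipe area A = pi*D^2/4 = pi*0.439^2/4 = 0.1514 m^2.
Q = A * V = 0.1514 * 2.5721 = 0.3893 m^3/s.

0.3893


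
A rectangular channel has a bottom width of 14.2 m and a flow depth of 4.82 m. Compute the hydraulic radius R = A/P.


For a rectangular section:
Flow area A = b * y = 14.2 * 4.82 = 68.44 m^2.
Wetted perimeter P = b + 2y = 14.2 + 2*4.82 = 23.84 m.
Hydraulic radius R = A/P = 68.44 / 23.84 = 2.871 m.

2.871


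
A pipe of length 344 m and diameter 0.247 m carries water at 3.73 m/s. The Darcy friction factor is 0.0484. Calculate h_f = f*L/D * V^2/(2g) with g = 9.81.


Darcy-Weisbach equation: h_f = f * (L/D) * V^2/(2g).
f * L/D = 0.0484 * 344/0.247 = 67.4073.
V^2/(2g) = 3.73^2 / (2*9.81) = 13.9129 / 19.62 = 0.7091 m.
h_f = 67.4073 * 0.7091 = 47.8 m.

47.8


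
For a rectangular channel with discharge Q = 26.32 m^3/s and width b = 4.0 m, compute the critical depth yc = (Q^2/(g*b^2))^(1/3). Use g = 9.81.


Using yc = (Q^2 / (g * b^2))^(1/3):
Q^2 = 26.32^2 = 692.74.
g * b^2 = 9.81 * 4.0^2 = 9.81 * 16.0 = 156.96.
Q^2 / (g*b^2) = 692.74 / 156.96 = 4.4135.
yc = 4.4135^(1/3) = 1.6403 m.

1.6403


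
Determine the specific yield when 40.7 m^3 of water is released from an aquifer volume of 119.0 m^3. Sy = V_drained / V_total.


Specific yield Sy = Volume drained / Total volume.
Sy = 40.7 / 119.0
   = 0.342.

0.342


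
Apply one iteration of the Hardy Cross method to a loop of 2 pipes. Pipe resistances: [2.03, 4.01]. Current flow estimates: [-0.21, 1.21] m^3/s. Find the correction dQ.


Numerator terms (r*Q*|Q|): 2.03*-0.21*|-0.21| = -0.0895; 4.01*1.21*|1.21| = 5.871.
Sum of numerator = 5.7815.
Denominator terms (r*|Q|): 2.03*|-0.21| = 0.4263; 4.01*|1.21| = 4.8521.
2 * sum of denominator = 2 * 5.2784 = 10.5568.
dQ = -5.7815 / 10.5568 = -0.5477 m^3/s.

-0.5477


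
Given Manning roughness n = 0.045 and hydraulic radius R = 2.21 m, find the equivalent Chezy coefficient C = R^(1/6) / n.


The Chezy coefficient relates to Manning's n through C = R^(1/6) / n.
R^(1/6) = 2.21^(1/6) = 1.141297.
C = 1.141297 / 0.045 = 25.36 m^(1/2)/s.

25.36


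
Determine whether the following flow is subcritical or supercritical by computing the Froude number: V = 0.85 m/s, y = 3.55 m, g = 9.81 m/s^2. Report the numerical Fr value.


The Froude number is defined as Fr = V / sqrt(g*y).
g*y = 9.81 * 3.55 = 34.8255.
sqrt(g*y) = sqrt(34.8255) = 5.9013.
Fr = 0.85 / 5.9013 = 0.144.
Since Fr < 1, the flow is subcritical.

0.144


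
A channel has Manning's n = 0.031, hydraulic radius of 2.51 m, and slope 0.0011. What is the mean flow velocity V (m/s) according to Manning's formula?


Manning's equation gives V = (1/n) * R^(2/3) * S^(1/2).
First, compute R^(2/3) = 2.51^(2/3) = 1.8469.
Next, S^(1/2) = 0.0011^(1/2) = 0.033166.
Then 1/n = 1/0.031 = 32.26.
V = 32.26 * 1.8469 * 0.033166 = 1.976 m/s.

1.976


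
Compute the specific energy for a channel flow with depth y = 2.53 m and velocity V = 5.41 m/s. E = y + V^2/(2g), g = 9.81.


Specific energy E = y + V^2/(2g).
Velocity head = V^2/(2g) = 5.41^2 / (2*9.81) = 29.2681 / 19.62 = 1.4917 m.
E = 2.53 + 1.4917 = 4.0217 m.

4.0217


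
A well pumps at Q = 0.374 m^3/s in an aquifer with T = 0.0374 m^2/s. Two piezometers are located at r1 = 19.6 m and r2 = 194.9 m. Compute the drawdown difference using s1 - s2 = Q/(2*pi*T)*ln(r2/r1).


Thiem equation: s1 - s2 = Q/(2*pi*T) * ln(r2/r1).
ln(r2/r1) = ln(194.9/19.6) = 2.297.
Q/(2*pi*T) = 0.374 / (2*pi*0.0374) = 0.374 / 0.235 = 1.5915.
s1 - s2 = 1.5915 * 2.297 = 3.6557 m.

3.6557


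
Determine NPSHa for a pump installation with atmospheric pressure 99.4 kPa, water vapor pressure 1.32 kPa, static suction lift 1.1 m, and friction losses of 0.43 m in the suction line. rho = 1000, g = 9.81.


NPSHa = p_atm/(rho*g) - z_s - hf_s - p_vap/(rho*g).
p_atm/(rho*g) = 99.4*1000 / (1000*9.81) = 10.133 m.
p_vap/(rho*g) = 1.32*1000 / (1000*9.81) = 0.135 m.
NPSHa = 10.133 - 1.1 - 0.43 - 0.135
      = 8.47 m.

8.47


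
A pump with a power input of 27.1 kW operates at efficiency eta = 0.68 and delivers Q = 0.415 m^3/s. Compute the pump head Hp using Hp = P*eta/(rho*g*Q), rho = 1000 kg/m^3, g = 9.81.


Pump head formula: Hp = P * eta / (rho * g * Q).
Numerator: P * eta = 27.1 * 1000 * 0.68 = 18428.0 W.
Denominator: rho * g * Q = 1000 * 9.81 * 0.415 = 4071.15.
Hp = 18428.0 / 4071.15 = 4.53 m.

4.53


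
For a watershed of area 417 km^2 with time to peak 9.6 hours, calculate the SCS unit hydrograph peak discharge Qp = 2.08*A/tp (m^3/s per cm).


SCS formula: Qp = 2.08 * A / tp.
Qp = 2.08 * 417 / 9.6
   = 867.36 / 9.6
   = 90.35 m^3/s per cm.

90.35


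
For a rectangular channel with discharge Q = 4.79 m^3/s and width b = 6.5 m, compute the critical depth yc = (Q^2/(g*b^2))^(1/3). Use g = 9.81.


Using yc = (Q^2 / (g * b^2))^(1/3):
Q^2 = 4.79^2 = 22.94.
g * b^2 = 9.81 * 6.5^2 = 9.81 * 42.25 = 414.47.
Q^2 / (g*b^2) = 22.94 / 414.47 = 0.0553.
yc = 0.0553^(1/3) = 0.3811 m.

0.3811


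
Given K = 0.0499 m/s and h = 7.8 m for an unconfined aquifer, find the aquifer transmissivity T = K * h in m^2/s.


Transmissivity is defined as T = K * h.
T = 0.0499 * 7.8
  = 0.3892 m^2/s.

0.3892


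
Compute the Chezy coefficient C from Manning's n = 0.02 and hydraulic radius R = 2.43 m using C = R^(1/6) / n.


The Chezy coefficient relates to Manning's n through C = R^(1/6) / n.
R^(1/6) = 2.43^(1/6) = 1.159492.
C = 1.159492 / 0.02 = 57.97 m^(1/2)/s.

57.97


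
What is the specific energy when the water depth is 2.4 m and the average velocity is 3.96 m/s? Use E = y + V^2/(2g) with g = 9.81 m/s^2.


Specific energy E = y + V^2/(2g).
Velocity head = V^2/(2g) = 3.96^2 / (2*9.81) = 15.6816 / 19.62 = 0.7993 m.
E = 2.4 + 0.7993 = 3.1993 m.

3.1993


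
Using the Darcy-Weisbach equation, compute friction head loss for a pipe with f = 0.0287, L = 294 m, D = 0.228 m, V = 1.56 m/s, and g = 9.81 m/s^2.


Darcy-Weisbach equation: h_f = f * (L/D) * V^2/(2g).
f * L/D = 0.0287 * 294/0.228 = 37.0079.
V^2/(2g) = 1.56^2 / (2*9.81) = 2.4336 / 19.62 = 0.124 m.
h_f = 37.0079 * 0.124 = 4.59 m.

4.59


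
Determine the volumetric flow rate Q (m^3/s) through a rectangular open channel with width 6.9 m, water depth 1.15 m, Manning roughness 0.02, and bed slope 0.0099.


For a rectangular channel, the cross-sectional area A = b * y = 6.9 * 1.15 = 7.93 m^2.
The wetted perimeter P = b + 2y = 6.9 + 2*1.15 = 9.2 m.
Hydraulic radius R = A/P = 7.93/9.2 = 0.8625 m.
Velocity V = (1/n)*R^(2/3)*S^(1/2) = (1/0.02)*0.8625^(2/3)*0.0099^(1/2) = 4.5078 m/s.
Discharge Q = A * V = 7.93 * 4.5078 = 35.769 m^3/s.

35.769


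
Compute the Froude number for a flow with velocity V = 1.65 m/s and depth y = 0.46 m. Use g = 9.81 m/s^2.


The Froude number is defined as Fr = V / sqrt(g*y).
g*y = 9.81 * 0.46 = 4.5126.
sqrt(g*y) = sqrt(4.5126) = 2.1243.
Fr = 1.65 / 2.1243 = 0.7767.

0.7767


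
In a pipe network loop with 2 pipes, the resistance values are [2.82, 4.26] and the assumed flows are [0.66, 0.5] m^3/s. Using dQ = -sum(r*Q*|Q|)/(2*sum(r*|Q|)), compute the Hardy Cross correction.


Numerator terms (r*Q*|Q|): 2.82*0.66*|0.66| = 1.2284; 4.26*0.5*|0.5| = 1.065.
Sum of numerator = 2.2934.
Denominator terms (r*|Q|): 2.82*|0.66| = 1.8612; 4.26*|0.5| = 2.13.
2 * sum of denominator = 2 * 3.9912 = 7.9824.
dQ = -2.2934 / 7.9824 = -0.2873 m^3/s.

-0.2873


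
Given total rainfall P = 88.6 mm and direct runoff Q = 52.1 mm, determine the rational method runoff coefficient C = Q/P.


The runoff coefficient C = runoff depth / rainfall depth.
C = 52.1 / 88.6
  = 0.588.

0.588


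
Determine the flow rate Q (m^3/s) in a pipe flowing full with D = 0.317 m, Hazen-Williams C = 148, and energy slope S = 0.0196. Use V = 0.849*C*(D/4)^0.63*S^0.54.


For a full circular pipe, R = D/4 = 0.317/4 = 0.0793 m.
V = 0.849 * 148 * 0.0793^0.63 * 0.0196^0.54
  = 0.849 * 148 * 0.202474 * 0.119624
  = 3.0434 m/s.
Pipe area A = pi*D^2/4 = pi*0.317^2/4 = 0.0789 m^2.
Q = A * V = 0.0789 * 3.0434 = 0.2402 m^3/s.

0.2402


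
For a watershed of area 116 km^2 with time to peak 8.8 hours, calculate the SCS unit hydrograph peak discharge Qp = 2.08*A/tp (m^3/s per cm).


SCS formula: Qp = 2.08 * A / tp.
Qp = 2.08 * 116 / 8.8
   = 241.28 / 8.8
   = 27.42 m^3/s per cm.

27.42


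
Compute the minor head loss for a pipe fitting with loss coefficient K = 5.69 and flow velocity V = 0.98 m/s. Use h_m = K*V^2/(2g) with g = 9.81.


Minor loss formula: h_m = K * V^2/(2g).
V^2 = 0.98^2 = 0.9604.
V^2/(2g) = 0.9604 / 19.62 = 0.049 m.
h_m = 5.69 * 0.049 = 0.2785 m.

0.2785


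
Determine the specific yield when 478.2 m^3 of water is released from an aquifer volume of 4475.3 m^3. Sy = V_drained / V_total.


Specific yield Sy = Volume drained / Total volume.
Sy = 478.2 / 4475.3
   = 0.1069.

0.1069


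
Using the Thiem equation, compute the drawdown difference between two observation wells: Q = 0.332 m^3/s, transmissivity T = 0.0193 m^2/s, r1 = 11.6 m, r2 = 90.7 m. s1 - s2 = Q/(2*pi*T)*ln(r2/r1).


Thiem equation: s1 - s2 = Q/(2*pi*T) * ln(r2/r1).
ln(r2/r1) = ln(90.7/11.6) = 2.0566.
Q/(2*pi*T) = 0.332 / (2*pi*0.0193) = 0.332 / 0.1213 = 2.7378.
s1 - s2 = 2.7378 * 2.0566 = 5.6304 m.

5.6304


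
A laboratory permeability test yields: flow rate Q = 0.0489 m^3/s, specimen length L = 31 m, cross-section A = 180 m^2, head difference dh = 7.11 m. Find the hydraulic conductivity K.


From K = Q*L / (A*dh):
Numerator: Q*L = 0.0489 * 31 = 1.5159.
Denominator: A*dh = 180 * 7.11 = 1279.8.
K = 1.5159 / 1279.8 = 0.001184 m/s.

0.001184


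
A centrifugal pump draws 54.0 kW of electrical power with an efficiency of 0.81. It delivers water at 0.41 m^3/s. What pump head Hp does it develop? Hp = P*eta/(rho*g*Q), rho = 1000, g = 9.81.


Pump head formula: Hp = P * eta / (rho * g * Q).
Numerator: P * eta = 54.0 * 1000 * 0.81 = 43740.0 W.
Denominator: rho * g * Q = 1000 * 9.81 * 0.41 = 4022.1.
Hp = 43740.0 / 4022.1 = 10.87 m.

10.87


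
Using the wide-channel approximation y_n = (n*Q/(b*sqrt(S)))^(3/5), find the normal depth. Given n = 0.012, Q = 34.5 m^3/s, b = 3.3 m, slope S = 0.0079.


We use the wide-channel approximation y_n = (n*Q/(b*sqrt(S)))^(3/5).
sqrt(S) = sqrt(0.0079) = 0.088882.
Numerator: n*Q = 0.012 * 34.5 = 0.414.
Denominator: b*sqrt(S) = 3.3 * 0.088882 = 0.293311.
arg = 1.4115.
y_n = 1.4115^(3/5) = 1.2297 m.

1.2297


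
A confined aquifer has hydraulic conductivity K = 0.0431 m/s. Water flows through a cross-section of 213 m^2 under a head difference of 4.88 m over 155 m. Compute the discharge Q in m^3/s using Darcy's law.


Darcy's law: Q = K * A * i, where i = dh/L.
Hydraulic gradient i = 4.88 / 155 = 0.031484.
Q = 0.0431 * 213 * 0.031484
  = 0.289 m^3/s.

0.289


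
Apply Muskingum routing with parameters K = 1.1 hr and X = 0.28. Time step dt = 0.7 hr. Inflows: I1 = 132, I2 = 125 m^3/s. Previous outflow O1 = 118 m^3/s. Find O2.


Muskingum coefficients:
denom = 2*K*(1-X) + dt = 2*1.1*(1-0.28) + 0.7 = 2.284.
C0 = (dt - 2*K*X)/denom = (0.7 - 2*1.1*0.28)/2.284 = 0.0368.
C1 = (dt + 2*K*X)/denom = (0.7 + 2*1.1*0.28)/2.284 = 0.5762.
C2 = (2*K*(1-X) - dt)/denom = 0.387.
O2 = C0*I2 + C1*I1 + C2*O1
   = 0.0368*125 + 0.5762*132 + 0.387*118
   = 126.32 m^3/s.

126.32


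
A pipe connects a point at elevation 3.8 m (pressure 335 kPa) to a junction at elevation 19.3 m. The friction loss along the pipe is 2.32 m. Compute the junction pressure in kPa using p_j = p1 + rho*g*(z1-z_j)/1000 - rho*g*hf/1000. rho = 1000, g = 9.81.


Junction pressure: p_j = p1 + rho*g*(z1 - z_j)/1000 - rho*g*hf/1000.
Elevation term = 1000*9.81*(3.8 - 19.3)/1000 = -152.055 kPa.
Friction term = 1000*9.81*2.32/1000 = 22.759 kPa.
p_j = 335 + -152.055 - 22.759 = 160.19 kPa.

160.19


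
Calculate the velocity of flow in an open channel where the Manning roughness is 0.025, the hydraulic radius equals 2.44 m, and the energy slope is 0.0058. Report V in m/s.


Manning's equation gives V = (1/n) * R^(2/3) * S^(1/2).
First, compute R^(2/3) = 2.44^(2/3) = 1.8124.
Next, S^(1/2) = 0.0058^(1/2) = 0.076158.
Then 1/n = 1/0.025 = 40.0.
V = 40.0 * 1.8124 * 0.076158 = 5.5212 m/s.

5.5212


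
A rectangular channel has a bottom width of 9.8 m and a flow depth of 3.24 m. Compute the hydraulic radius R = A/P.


For a rectangular section:
Flow area A = b * y = 9.8 * 3.24 = 31.75 m^2.
Wetted perimeter P = b + 2y = 9.8 + 2*3.24 = 16.28 m.
Hydraulic radius R = A/P = 31.75 / 16.28 = 1.9504 m.

1.9504


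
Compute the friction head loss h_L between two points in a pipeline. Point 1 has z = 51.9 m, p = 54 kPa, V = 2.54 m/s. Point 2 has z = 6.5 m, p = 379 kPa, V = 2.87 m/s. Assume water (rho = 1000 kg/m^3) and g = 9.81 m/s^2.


Total head at each section: H = z + p/(rho*g) + V^2/(2g).
H1 = 51.9 + 54*1000/(1000*9.81) + 2.54^2/(2*9.81)
   = 51.9 + 5.505 + 0.3288
   = 57.733 m.
H2 = 6.5 + 379*1000/(1000*9.81) + 2.87^2/(2*9.81)
   = 6.5 + 38.634 + 0.4198
   = 45.554 m.
h_L = H1 - H2 = 57.733 - 45.554 = 12.18 m.

12.18


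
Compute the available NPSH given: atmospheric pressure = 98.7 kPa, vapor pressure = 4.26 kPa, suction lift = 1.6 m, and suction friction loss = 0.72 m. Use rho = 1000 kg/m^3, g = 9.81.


NPSHa = p_atm/(rho*g) - z_s - hf_s - p_vap/(rho*g).
p_atm/(rho*g) = 98.7*1000 / (1000*9.81) = 10.061 m.
p_vap/(rho*g) = 4.26*1000 / (1000*9.81) = 0.434 m.
NPSHa = 10.061 - 1.6 - 0.72 - 0.434
      = 7.31 m.

7.31


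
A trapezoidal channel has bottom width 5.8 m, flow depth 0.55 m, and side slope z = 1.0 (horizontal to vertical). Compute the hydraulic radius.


For a trapezoidal section with side slope z:
A = (b + z*y)*y = (5.8 + 1.0*0.55)*0.55 = 3.493 m^2.
P = b + 2*y*sqrt(1 + z^2) = 5.8 + 2*0.55*sqrt(1 + 1.0^2) = 7.356 m.
R = A/P = 3.493 / 7.356 = 0.4748 m.

0.4748


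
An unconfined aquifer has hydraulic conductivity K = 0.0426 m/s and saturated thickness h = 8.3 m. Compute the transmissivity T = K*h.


Transmissivity is defined as T = K * h.
T = 0.0426 * 8.3
  = 0.3536 m^2/s.

0.3536


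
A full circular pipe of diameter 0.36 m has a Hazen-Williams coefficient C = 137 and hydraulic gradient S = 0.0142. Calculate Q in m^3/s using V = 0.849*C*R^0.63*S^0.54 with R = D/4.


For a full circular pipe, R = D/4 = 0.36/4 = 0.09 m.
V = 0.849 * 137 * 0.09^0.63 * 0.0142^0.54
  = 0.849 * 137 * 0.219368 * 0.100516
  = 2.5647 m/s.
Pipe area A = pi*D^2/4 = pi*0.36^2/4 = 0.1018 m^2.
Q = A * V = 0.1018 * 2.5647 = 0.2611 m^3/s.

0.2611


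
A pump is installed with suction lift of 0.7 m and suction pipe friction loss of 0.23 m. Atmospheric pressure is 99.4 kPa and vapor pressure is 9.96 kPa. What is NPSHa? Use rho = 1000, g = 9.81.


NPSHa = p_atm/(rho*g) - z_s - hf_s - p_vap/(rho*g).
p_atm/(rho*g) = 99.4*1000 / (1000*9.81) = 10.133 m.
p_vap/(rho*g) = 9.96*1000 / (1000*9.81) = 1.015 m.
NPSHa = 10.133 - 0.7 - 0.23 - 1.015
      = 8.19 m.

8.19


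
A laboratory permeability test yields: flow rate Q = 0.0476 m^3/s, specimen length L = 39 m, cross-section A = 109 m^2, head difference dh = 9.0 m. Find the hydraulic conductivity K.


From K = Q*L / (A*dh):
Numerator: Q*L = 0.0476 * 39 = 1.8564.
Denominator: A*dh = 109 * 9.0 = 981.0.
K = 1.8564 / 981.0 = 0.001892 m/s.

0.001892


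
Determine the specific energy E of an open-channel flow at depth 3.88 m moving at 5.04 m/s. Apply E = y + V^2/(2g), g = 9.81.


Specific energy E = y + V^2/(2g).
Velocity head = V^2/(2g) = 5.04^2 / (2*9.81) = 25.4016 / 19.62 = 1.2947 m.
E = 3.88 + 1.2947 = 5.1747 m.

5.1747


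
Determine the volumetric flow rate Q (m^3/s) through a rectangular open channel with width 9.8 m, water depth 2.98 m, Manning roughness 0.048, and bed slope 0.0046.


For a rectangular channel, the cross-sectional area A = b * y = 9.8 * 2.98 = 29.2 m^2.
The wetted perimeter P = b + 2y = 9.8 + 2*2.98 = 15.76 m.
Hydraulic radius R = A/P = 29.2/15.76 = 1.853 m.
Velocity V = (1/n)*R^(2/3)*S^(1/2) = (1/0.048)*1.853^(2/3)*0.0046^(1/2) = 2.1317 m/s.
Discharge Q = A * V = 29.2 * 2.1317 = 62.255 m^3/s.

62.255


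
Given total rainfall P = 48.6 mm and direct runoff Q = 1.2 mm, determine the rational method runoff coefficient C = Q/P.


The runoff coefficient C = runoff depth / rainfall depth.
C = 1.2 / 48.6
  = 0.0247.

0.0247


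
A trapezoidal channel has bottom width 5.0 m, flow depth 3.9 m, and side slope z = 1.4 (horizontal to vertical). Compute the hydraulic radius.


For a trapezoidal section with side slope z:
A = (b + z*y)*y = (5.0 + 1.4*3.9)*3.9 = 40.794 m^2.
P = b + 2*y*sqrt(1 + z^2) = 5.0 + 2*3.9*sqrt(1 + 1.4^2) = 18.42 m.
R = A/P = 40.794 / 18.42 = 2.2147 m.

2.2147


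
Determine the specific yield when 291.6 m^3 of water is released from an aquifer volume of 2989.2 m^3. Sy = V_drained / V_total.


Specific yield Sy = Volume drained / Total volume.
Sy = 291.6 / 2989.2
   = 0.0976.

0.0976


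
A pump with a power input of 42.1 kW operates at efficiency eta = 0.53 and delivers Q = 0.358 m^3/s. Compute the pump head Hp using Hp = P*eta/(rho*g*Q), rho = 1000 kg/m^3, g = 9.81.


Pump head formula: Hp = P * eta / (rho * g * Q).
Numerator: P * eta = 42.1 * 1000 * 0.53 = 22313.0 W.
Denominator: rho * g * Q = 1000 * 9.81 * 0.358 = 3511.98.
Hp = 22313.0 / 3511.98 = 6.35 m.

6.35


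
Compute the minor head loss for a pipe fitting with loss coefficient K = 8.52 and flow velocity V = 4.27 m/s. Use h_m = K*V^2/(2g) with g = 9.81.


Minor loss formula: h_m = K * V^2/(2g).
V^2 = 4.27^2 = 18.2329.
V^2/(2g) = 18.2329 / 19.62 = 0.9293 m.
h_m = 8.52 * 0.9293 = 7.9177 m.

7.9177


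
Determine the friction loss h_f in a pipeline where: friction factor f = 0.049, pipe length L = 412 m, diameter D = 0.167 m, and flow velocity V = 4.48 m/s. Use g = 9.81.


Darcy-Weisbach equation: h_f = f * (L/D) * V^2/(2g).
f * L/D = 0.049 * 412/0.167 = 120.8862.
V^2/(2g) = 4.48^2 / (2*9.81) = 20.0704 / 19.62 = 1.023 m.
h_f = 120.8862 * 1.023 = 123.661 m.

123.661


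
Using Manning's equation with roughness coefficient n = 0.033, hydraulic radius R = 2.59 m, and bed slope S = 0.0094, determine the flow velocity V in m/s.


Manning's equation gives V = (1/n) * R^(2/3) * S^(1/2).
First, compute R^(2/3) = 2.59^(2/3) = 1.886.
Next, S^(1/2) = 0.0094^(1/2) = 0.096954.
Then 1/n = 1/0.033 = 30.3.
V = 30.3 * 1.886 * 0.096954 = 5.5409 m/s.

5.5409


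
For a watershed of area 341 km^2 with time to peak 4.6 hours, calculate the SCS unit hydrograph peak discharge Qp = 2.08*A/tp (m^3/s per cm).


SCS formula: Qp = 2.08 * A / tp.
Qp = 2.08 * 341 / 4.6
   = 709.28 / 4.6
   = 154.19 m^3/s per cm.

154.19


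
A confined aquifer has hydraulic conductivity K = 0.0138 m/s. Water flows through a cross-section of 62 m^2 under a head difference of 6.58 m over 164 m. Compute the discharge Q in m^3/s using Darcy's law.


Darcy's law: Q = K * A * i, where i = dh/L.
Hydraulic gradient i = 6.58 / 164 = 0.040122.
Q = 0.0138 * 62 * 0.040122
  = 0.0343 m^3/s.

0.0343


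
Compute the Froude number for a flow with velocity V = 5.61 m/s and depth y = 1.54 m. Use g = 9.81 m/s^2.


The Froude number is defined as Fr = V / sqrt(g*y).
g*y = 9.81 * 1.54 = 15.1074.
sqrt(g*y) = sqrt(15.1074) = 3.8868.
Fr = 5.61 / 3.8868 = 1.4433.

1.4433


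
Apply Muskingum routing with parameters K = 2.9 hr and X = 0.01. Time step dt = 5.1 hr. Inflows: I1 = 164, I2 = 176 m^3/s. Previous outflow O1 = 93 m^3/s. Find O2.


Muskingum coefficients:
denom = 2*K*(1-X) + dt = 2*2.9*(1-0.01) + 5.1 = 10.842.
C0 = (dt - 2*K*X)/denom = (5.1 - 2*2.9*0.01)/10.842 = 0.465.
C1 = (dt + 2*K*X)/denom = (5.1 + 2*2.9*0.01)/10.842 = 0.4757.
C2 = (2*K*(1-X) - dt)/denom = 0.0592.
O2 = C0*I2 + C1*I1 + C2*O1
   = 0.465*176 + 0.4757*164 + 0.0592*93
   = 165.38 m^3/s.

165.38


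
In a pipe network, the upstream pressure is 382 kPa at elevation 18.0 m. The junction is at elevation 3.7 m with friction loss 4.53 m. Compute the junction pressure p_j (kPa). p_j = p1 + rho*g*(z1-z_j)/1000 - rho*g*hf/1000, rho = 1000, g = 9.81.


Junction pressure: p_j = p1 + rho*g*(z1 - z_j)/1000 - rho*g*hf/1000.
Elevation term = 1000*9.81*(18.0 - 3.7)/1000 = 140.283 kPa.
Friction term = 1000*9.81*4.53/1000 = 44.439 kPa.
p_j = 382 + 140.283 - 44.439 = 477.84 kPa.

477.84


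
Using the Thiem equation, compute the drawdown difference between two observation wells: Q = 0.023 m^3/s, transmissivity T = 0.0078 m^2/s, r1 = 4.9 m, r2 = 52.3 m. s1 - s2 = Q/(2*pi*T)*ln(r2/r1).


Thiem equation: s1 - s2 = Q/(2*pi*T) * ln(r2/r1).
ln(r2/r1) = ln(52.3/4.9) = 2.3678.
Q/(2*pi*T) = 0.023 / (2*pi*0.0078) = 0.023 / 0.049 = 0.4693.
s1 - s2 = 0.4693 * 2.3678 = 1.1112 m.

1.1112


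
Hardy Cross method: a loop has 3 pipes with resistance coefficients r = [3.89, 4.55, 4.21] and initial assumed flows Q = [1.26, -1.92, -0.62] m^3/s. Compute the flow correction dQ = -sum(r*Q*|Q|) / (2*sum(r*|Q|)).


Numerator terms (r*Q*|Q|): 3.89*1.26*|1.26| = 6.1758; 4.55*-1.92*|-1.92| = -16.7731; 4.21*-0.62*|-0.62| = -1.6183.
Sum of numerator = -12.2157.
Denominator terms (r*|Q|): 3.89*|1.26| = 4.9014; 4.55*|-1.92| = 8.736; 4.21*|-0.62| = 2.6102.
2 * sum of denominator = 2 * 16.2476 = 32.4952.
dQ = --12.2157 / 32.4952 = 0.3759 m^3/s.

0.3759


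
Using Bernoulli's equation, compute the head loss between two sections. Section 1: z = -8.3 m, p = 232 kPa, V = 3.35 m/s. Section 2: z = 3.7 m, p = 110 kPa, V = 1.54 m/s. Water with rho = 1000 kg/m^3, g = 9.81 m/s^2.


Total head at each section: H = z + p/(rho*g) + V^2/(2g).
H1 = -8.3 + 232*1000/(1000*9.81) + 3.35^2/(2*9.81)
   = -8.3 + 23.649 + 0.572
   = 15.921 m.
H2 = 3.7 + 110*1000/(1000*9.81) + 1.54^2/(2*9.81)
   = 3.7 + 11.213 + 0.1209
   = 15.034 m.
h_L = H1 - H2 = 15.921 - 15.034 = 0.887 m.

0.887


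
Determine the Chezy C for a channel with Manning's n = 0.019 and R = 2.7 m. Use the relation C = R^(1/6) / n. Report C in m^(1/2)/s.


The Chezy coefficient relates to Manning's n through C = R^(1/6) / n.
R^(1/6) = 2.7^(1/6) = 1.180032.
C = 1.180032 / 0.019 = 62.11 m^(1/2)/s.

62.11


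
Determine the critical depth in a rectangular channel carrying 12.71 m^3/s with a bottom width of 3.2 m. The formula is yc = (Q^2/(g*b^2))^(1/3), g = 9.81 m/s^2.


Using yc = (Q^2 / (g * b^2))^(1/3):
Q^2 = 12.71^2 = 161.54.
g * b^2 = 9.81 * 3.2^2 = 9.81 * 10.24 = 100.45.
Q^2 / (g*b^2) = 161.54 / 100.45 = 1.6082.
yc = 1.6082^(1/3) = 1.1716 m.

1.1716


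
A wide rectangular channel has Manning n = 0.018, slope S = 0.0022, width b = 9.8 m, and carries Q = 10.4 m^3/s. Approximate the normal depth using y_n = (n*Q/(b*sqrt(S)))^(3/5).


We use the wide-channel approximation y_n = (n*Q/(b*sqrt(S)))^(3/5).
sqrt(S) = sqrt(0.0022) = 0.046904.
Numerator: n*Q = 0.018 * 10.4 = 0.1872.
Denominator: b*sqrt(S) = 9.8 * 0.046904 = 0.459659.
arg = 0.4073.
y_n = 0.4073^(3/5) = 0.5833 m.

0.5833


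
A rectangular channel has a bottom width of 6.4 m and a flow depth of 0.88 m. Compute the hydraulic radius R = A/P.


For a rectangular section:
Flow area A = b * y = 6.4 * 0.88 = 5.63 m^2.
Wetted perimeter P = b + 2y = 6.4 + 2*0.88 = 8.16 m.
Hydraulic radius R = A/P = 5.63 / 8.16 = 0.6902 m.

0.6902


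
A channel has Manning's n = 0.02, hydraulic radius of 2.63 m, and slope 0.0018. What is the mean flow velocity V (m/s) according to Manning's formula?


Manning's equation gives V = (1/n) * R^(2/3) * S^(1/2).
First, compute R^(2/3) = 2.63^(2/3) = 1.9053.
Next, S^(1/2) = 0.0018^(1/2) = 0.042426.
Then 1/n = 1/0.02 = 50.0.
V = 50.0 * 1.9053 * 0.042426 = 4.0418 m/s.

4.0418


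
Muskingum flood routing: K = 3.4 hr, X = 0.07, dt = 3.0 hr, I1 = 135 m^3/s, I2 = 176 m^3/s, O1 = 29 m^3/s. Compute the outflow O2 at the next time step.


Muskingum coefficients:
denom = 2*K*(1-X) + dt = 2*3.4*(1-0.07) + 3.0 = 9.324.
C0 = (dt - 2*K*X)/denom = (3.0 - 2*3.4*0.07)/9.324 = 0.2707.
C1 = (dt + 2*K*X)/denom = (3.0 + 2*3.4*0.07)/9.324 = 0.3728.
C2 = (2*K*(1-X) - dt)/denom = 0.3565.
O2 = C0*I2 + C1*I1 + C2*O1
   = 0.2707*176 + 0.3728*135 + 0.3565*29
   = 108.31 m^3/s.

108.31


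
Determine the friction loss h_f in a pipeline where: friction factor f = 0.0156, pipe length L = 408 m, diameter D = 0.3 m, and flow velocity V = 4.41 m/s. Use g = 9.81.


Darcy-Weisbach equation: h_f = f * (L/D) * V^2/(2g).
f * L/D = 0.0156 * 408/0.3 = 21.216.
V^2/(2g) = 4.41^2 / (2*9.81) = 19.4481 / 19.62 = 0.9912 m.
h_f = 21.216 * 0.9912 = 21.03 m.

21.03


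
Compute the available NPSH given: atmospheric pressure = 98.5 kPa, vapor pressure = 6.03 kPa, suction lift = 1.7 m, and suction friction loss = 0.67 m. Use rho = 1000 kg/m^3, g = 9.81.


NPSHa = p_atm/(rho*g) - z_s - hf_s - p_vap/(rho*g).
p_atm/(rho*g) = 98.5*1000 / (1000*9.81) = 10.041 m.
p_vap/(rho*g) = 6.03*1000 / (1000*9.81) = 0.615 m.
NPSHa = 10.041 - 1.7 - 0.67 - 0.615
      = 7.06 m.

7.06


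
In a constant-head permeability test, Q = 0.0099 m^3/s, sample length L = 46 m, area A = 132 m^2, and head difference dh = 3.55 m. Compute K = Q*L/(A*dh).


From K = Q*L / (A*dh):
Numerator: Q*L = 0.0099 * 46 = 0.4554.
Denominator: A*dh = 132 * 3.55 = 468.6.
K = 0.4554 / 468.6 = 0.000972 m/s.

0.000972


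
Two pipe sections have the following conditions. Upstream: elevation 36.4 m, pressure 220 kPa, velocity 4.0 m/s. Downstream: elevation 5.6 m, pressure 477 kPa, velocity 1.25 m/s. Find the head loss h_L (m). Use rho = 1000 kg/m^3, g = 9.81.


Total head at each section: H = z + p/(rho*g) + V^2/(2g).
H1 = 36.4 + 220*1000/(1000*9.81) + 4.0^2/(2*9.81)
   = 36.4 + 22.426 + 0.8155
   = 59.642 m.
H2 = 5.6 + 477*1000/(1000*9.81) + 1.25^2/(2*9.81)
   = 5.6 + 48.624 + 0.0796
   = 54.303 m.
h_L = H1 - H2 = 59.642 - 54.303 = 5.338 m.

5.338


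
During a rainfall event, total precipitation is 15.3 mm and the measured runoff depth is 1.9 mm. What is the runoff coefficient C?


The runoff coefficient C = runoff depth / rainfall depth.
C = 1.9 / 15.3
  = 0.1242.

0.1242


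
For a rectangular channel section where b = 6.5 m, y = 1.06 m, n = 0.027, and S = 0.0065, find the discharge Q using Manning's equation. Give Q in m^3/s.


For a rectangular channel, the cross-sectional area A = b * y = 6.5 * 1.06 = 6.89 m^2.
The wetted perimeter P = b + 2y = 6.5 + 2*1.06 = 8.62 m.
Hydraulic radius R = A/P = 6.89/8.62 = 0.7993 m.
Velocity V = (1/n)*R^(2/3)*S^(1/2) = (1/0.027)*0.7993^(2/3)*0.0065^(1/2) = 2.5718 m/s.
Discharge Q = A * V = 6.89 * 2.5718 = 17.72 m^3/s.

17.72


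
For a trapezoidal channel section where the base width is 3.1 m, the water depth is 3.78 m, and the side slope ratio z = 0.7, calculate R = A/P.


For a trapezoidal section with side slope z:
A = (b + z*y)*y = (3.1 + 0.7*3.78)*3.78 = 21.72 m^2.
P = b + 2*y*sqrt(1 + z^2) = 3.1 + 2*3.78*sqrt(1 + 0.7^2) = 12.328 m.
R = A/P = 21.72 / 12.328 = 1.7618 m.

1.7618


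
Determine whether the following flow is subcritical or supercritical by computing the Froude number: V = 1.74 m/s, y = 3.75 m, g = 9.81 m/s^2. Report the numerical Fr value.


The Froude number is defined as Fr = V / sqrt(g*y).
g*y = 9.81 * 3.75 = 36.7875.
sqrt(g*y) = sqrt(36.7875) = 6.0653.
Fr = 1.74 / 6.0653 = 0.2869.
Since Fr < 1, the flow is subcritical.

0.2869


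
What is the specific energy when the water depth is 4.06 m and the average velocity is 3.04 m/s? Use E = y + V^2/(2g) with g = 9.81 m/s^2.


Specific energy E = y + V^2/(2g).
Velocity head = V^2/(2g) = 3.04^2 / (2*9.81) = 9.2416 / 19.62 = 0.471 m.
E = 4.06 + 0.471 = 4.531 m.

4.531


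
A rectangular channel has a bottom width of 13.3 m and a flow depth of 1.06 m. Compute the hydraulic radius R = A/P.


For a rectangular section:
Flow area A = b * y = 13.3 * 1.06 = 14.1 m^2.
Wetted perimeter P = b + 2y = 13.3 + 2*1.06 = 15.42 m.
Hydraulic radius R = A/P = 14.1 / 15.42 = 0.9143 m.

0.9143


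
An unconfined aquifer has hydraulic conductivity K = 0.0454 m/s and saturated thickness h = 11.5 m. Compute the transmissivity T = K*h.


Transmissivity is defined as T = K * h.
T = 0.0454 * 11.5
  = 0.5221 m^2/s.

0.5221


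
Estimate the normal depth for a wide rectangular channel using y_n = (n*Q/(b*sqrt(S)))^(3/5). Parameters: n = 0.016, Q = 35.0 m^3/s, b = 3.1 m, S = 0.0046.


We use the wide-channel approximation y_n = (n*Q/(b*sqrt(S)))^(3/5).
sqrt(S) = sqrt(0.0046) = 0.067823.
Numerator: n*Q = 0.016 * 35.0 = 0.56.
Denominator: b*sqrt(S) = 3.1 * 0.067823 = 0.210251.
arg = 2.6635.
y_n = 2.6635^(3/5) = 1.8 m.

1.8


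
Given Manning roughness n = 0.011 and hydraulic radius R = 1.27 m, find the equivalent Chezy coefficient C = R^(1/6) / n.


The Chezy coefficient relates to Manning's n through C = R^(1/6) / n.
R^(1/6) = 1.27^(1/6) = 1.04064.
C = 1.04064 / 0.011 = 94.6 m^(1/2)/s.

94.6


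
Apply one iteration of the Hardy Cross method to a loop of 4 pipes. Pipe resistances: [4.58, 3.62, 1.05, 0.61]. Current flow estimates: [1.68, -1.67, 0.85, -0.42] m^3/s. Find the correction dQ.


Numerator terms (r*Q*|Q|): 4.58*1.68*|1.68| = 12.9266; 3.62*-1.67*|-1.67| = -10.0958; 1.05*0.85*|0.85| = 0.7586; 0.61*-0.42*|-0.42| = -0.1076.
Sum of numerator = 3.4818.
Denominator terms (r*|Q|): 4.58*|1.68| = 7.6944; 3.62*|-1.67| = 6.0454; 1.05*|0.85| = 0.8925; 0.61*|-0.42| = 0.2562.
2 * sum of denominator = 2 * 14.8885 = 29.777.
dQ = -3.4818 / 29.777 = -0.1169 m^3/s.

-0.1169


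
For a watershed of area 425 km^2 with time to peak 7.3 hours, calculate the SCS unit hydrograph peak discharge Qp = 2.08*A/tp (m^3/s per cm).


SCS formula: Qp = 2.08 * A / tp.
Qp = 2.08 * 425 / 7.3
   = 884.0 / 7.3
   = 121.1 m^3/s per cm.

121.1


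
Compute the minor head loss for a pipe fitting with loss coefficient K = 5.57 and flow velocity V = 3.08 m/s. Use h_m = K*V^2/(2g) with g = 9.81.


Minor loss formula: h_m = K * V^2/(2g).
V^2 = 3.08^2 = 9.4864.
V^2/(2g) = 9.4864 / 19.62 = 0.4835 m.
h_m = 5.57 * 0.4835 = 2.6931 m.

2.6931


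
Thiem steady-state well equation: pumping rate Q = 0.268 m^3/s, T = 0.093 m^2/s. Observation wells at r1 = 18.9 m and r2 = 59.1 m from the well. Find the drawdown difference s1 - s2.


Thiem equation: s1 - s2 = Q/(2*pi*T) * ln(r2/r1).
ln(r2/r1) = ln(59.1/18.9) = 1.1401.
Q/(2*pi*T) = 0.268 / (2*pi*0.093) = 0.268 / 0.5843 = 0.4586.
s1 - s2 = 0.4586 * 1.1401 = 0.5229 m.

0.5229


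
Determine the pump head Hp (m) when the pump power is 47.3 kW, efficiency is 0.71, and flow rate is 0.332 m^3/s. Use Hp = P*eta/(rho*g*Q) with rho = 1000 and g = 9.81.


Pump head formula: Hp = P * eta / (rho * g * Q).
Numerator: P * eta = 47.3 * 1000 * 0.71 = 33583.0 W.
Denominator: rho * g * Q = 1000 * 9.81 * 0.332 = 3256.92.
Hp = 33583.0 / 3256.92 = 10.31 m.

10.31


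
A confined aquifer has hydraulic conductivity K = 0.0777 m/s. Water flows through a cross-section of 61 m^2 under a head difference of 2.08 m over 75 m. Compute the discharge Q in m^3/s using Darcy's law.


Darcy's law: Q = K * A * i, where i = dh/L.
Hydraulic gradient i = 2.08 / 75 = 0.027733.
Q = 0.0777 * 61 * 0.027733
  = 0.1314 m^3/s.

0.1314


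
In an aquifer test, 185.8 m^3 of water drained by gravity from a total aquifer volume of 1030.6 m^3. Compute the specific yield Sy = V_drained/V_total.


Specific yield Sy = Volume drained / Total volume.
Sy = 185.8 / 1030.6
   = 0.1803.

0.1803


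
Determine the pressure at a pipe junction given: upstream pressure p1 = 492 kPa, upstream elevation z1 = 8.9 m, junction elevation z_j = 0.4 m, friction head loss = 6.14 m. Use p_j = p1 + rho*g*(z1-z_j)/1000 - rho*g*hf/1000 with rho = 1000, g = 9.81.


Junction pressure: p_j = p1 + rho*g*(z1 - z_j)/1000 - rho*g*hf/1000.
Elevation term = 1000*9.81*(8.9 - 0.4)/1000 = 83.385 kPa.
Friction term = 1000*9.81*6.14/1000 = 60.233 kPa.
p_j = 492 + 83.385 - 60.233 = 515.15 kPa.

515.15


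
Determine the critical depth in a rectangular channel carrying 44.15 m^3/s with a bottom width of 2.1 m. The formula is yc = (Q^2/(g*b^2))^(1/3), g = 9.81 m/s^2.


Using yc = (Q^2 / (g * b^2))^(1/3):
Q^2 = 44.15^2 = 1949.22.
g * b^2 = 9.81 * 2.1^2 = 9.81 * 4.41 = 43.26.
Q^2 / (g*b^2) = 1949.22 / 43.26 = 45.0583.
yc = 45.0583^(1/3) = 3.5584 m.

3.5584


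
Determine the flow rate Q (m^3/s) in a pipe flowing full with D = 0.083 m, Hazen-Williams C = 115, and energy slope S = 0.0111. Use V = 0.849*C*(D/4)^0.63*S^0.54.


For a full circular pipe, R = D/4 = 0.083/4 = 0.0208 m.
V = 0.849 * 115 * 0.0208^0.63 * 0.0111^0.54
  = 0.849 * 115 * 0.087041 * 0.087998
  = 0.7478 m/s.
Pipe area A = pi*D^2/4 = pi*0.083^2/4 = 0.0054 m^2.
Q = A * V = 0.0054 * 0.7478 = 0.004 m^3/s.

0.004


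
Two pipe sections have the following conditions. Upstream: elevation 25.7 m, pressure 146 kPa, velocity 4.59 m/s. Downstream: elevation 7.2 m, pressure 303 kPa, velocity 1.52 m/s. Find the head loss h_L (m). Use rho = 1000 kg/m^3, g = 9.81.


Total head at each section: H = z + p/(rho*g) + V^2/(2g).
H1 = 25.7 + 146*1000/(1000*9.81) + 4.59^2/(2*9.81)
   = 25.7 + 14.883 + 1.0738
   = 41.657 m.
H2 = 7.2 + 303*1000/(1000*9.81) + 1.52^2/(2*9.81)
   = 7.2 + 30.887 + 0.1178
   = 38.205 m.
h_L = H1 - H2 = 41.657 - 38.205 = 3.452 m.

3.452


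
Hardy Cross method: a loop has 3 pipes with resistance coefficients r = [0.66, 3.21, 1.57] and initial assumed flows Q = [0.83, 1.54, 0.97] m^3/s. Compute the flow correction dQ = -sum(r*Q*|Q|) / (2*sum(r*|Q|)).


Numerator terms (r*Q*|Q|): 0.66*0.83*|0.83| = 0.4547; 3.21*1.54*|1.54| = 7.6128; 1.57*0.97*|0.97| = 1.4772.
Sum of numerator = 9.5447.
Denominator terms (r*|Q|): 0.66*|0.83| = 0.5478; 3.21*|1.54| = 4.9434; 1.57*|0.97| = 1.5229.
2 * sum of denominator = 2 * 7.0141 = 14.0282.
dQ = -9.5447 / 14.0282 = -0.6804 m^3/s.

-0.6804


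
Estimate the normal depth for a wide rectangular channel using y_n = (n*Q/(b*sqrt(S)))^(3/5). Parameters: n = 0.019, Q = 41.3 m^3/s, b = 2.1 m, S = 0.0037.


We use the wide-channel approximation y_n = (n*Q/(b*sqrt(S)))^(3/5).
sqrt(S) = sqrt(0.0037) = 0.060828.
Numerator: n*Q = 0.019 * 41.3 = 0.7847.
Denominator: b*sqrt(S) = 2.1 * 0.060828 = 0.127739.
arg = 6.143.
y_n = 6.143^(3/5) = 2.9719 m.

2.9719


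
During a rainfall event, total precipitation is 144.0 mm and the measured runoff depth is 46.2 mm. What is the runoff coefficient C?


The runoff coefficient C = runoff depth / rainfall depth.
C = 46.2 / 144.0
  = 0.3208.

0.3208


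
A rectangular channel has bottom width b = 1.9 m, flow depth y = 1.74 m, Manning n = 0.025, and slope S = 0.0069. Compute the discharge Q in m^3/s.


For a rectangular channel, the cross-sectional area A = b * y = 1.9 * 1.74 = 3.31 m^2.
The wetted perimeter P = b + 2y = 1.9 + 2*1.74 = 5.38 m.
Hydraulic radius R = A/P = 3.31/5.38 = 0.6145 m.
Velocity V = (1/n)*R^(2/3)*S^(1/2) = (1/0.025)*0.6145^(2/3)*0.0069^(1/2) = 2.4016 m/s.
Discharge Q = A * V = 3.31 * 2.4016 = 7.94 m^3/s.

7.94


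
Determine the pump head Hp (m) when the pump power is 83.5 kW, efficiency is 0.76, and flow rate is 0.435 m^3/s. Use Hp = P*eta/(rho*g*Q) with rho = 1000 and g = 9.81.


Pump head formula: Hp = P * eta / (rho * g * Q).
Numerator: P * eta = 83.5 * 1000 * 0.76 = 63460.0 W.
Denominator: rho * g * Q = 1000 * 9.81 * 0.435 = 4267.35.
Hp = 63460.0 / 4267.35 = 14.87 m.

14.87


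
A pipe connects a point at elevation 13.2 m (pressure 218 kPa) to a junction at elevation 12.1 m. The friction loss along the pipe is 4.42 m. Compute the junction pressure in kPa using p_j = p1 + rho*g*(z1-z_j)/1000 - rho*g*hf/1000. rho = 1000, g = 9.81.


Junction pressure: p_j = p1 + rho*g*(z1 - z_j)/1000 - rho*g*hf/1000.
Elevation term = 1000*9.81*(13.2 - 12.1)/1000 = 10.791 kPa.
Friction term = 1000*9.81*4.42/1000 = 43.36 kPa.
p_j = 218 + 10.791 - 43.36 = 185.43 kPa.

185.43


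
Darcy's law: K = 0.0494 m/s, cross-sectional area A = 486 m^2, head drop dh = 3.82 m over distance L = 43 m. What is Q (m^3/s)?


Darcy's law: Q = K * A * i, where i = dh/L.
Hydraulic gradient i = 3.82 / 43 = 0.088837.
Q = 0.0494 * 486 * 0.088837
  = 2.1328 m^3/s.

2.1328


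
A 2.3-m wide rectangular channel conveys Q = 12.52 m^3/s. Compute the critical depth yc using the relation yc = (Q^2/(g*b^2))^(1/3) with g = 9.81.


Using yc = (Q^2 / (g * b^2))^(1/3):
Q^2 = 12.52^2 = 156.75.
g * b^2 = 9.81 * 2.3^2 = 9.81 * 5.29 = 51.89.
Q^2 / (g*b^2) = 156.75 / 51.89 = 3.0208.
yc = 3.0208^(1/3) = 1.4455 m.

1.4455


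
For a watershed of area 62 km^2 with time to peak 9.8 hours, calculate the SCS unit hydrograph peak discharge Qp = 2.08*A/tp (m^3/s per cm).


SCS formula: Qp = 2.08 * A / tp.
Qp = 2.08 * 62 / 9.8
   = 128.96 / 9.8
   = 13.16 m^3/s per cm.

13.16


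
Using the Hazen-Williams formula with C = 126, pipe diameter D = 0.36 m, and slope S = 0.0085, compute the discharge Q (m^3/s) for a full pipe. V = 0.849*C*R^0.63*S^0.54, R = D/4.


For a full circular pipe, R = D/4 = 0.36/4 = 0.09 m.
V = 0.849 * 126 * 0.09^0.63 * 0.0085^0.54
  = 0.849 * 126 * 0.219368 * 0.076188
  = 1.7879 m/s.
Pipe area A = pi*D^2/4 = pi*0.36^2/4 = 0.1018 m^2.
Q = A * V = 0.1018 * 1.7879 = 0.182 m^3/s.

0.182


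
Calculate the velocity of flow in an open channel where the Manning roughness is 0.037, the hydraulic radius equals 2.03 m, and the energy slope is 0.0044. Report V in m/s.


Manning's equation gives V = (1/n) * R^(2/3) * S^(1/2).
First, compute R^(2/3) = 2.03^(2/3) = 1.6032.
Next, S^(1/2) = 0.0044^(1/2) = 0.066332.
Then 1/n = 1/0.037 = 27.03.
V = 27.03 * 1.6032 * 0.066332 = 2.8742 m/s.

2.8742


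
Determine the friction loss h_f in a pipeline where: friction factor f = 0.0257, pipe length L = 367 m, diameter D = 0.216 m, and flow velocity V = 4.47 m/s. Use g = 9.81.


Darcy-Weisbach equation: h_f = f * (L/D) * V^2/(2g).
f * L/D = 0.0257 * 367/0.216 = 43.6662.
V^2/(2g) = 4.47^2 / (2*9.81) = 19.9809 / 19.62 = 1.0184 m.
h_f = 43.6662 * 1.0184 = 44.469 m.

44.469


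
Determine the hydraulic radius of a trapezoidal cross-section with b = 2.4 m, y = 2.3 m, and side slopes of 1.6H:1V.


For a trapezoidal section with side slope z:
A = (b + z*y)*y = (2.4 + 1.6*2.3)*2.3 = 13.984 m^2.
P = b + 2*y*sqrt(1 + z^2) = 2.4 + 2*2.3*sqrt(1 + 1.6^2) = 11.079 m.
R = A/P = 13.984 / 11.079 = 1.2622 m.

1.2622


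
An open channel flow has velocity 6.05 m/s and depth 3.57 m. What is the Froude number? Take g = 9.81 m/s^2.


The Froude number is defined as Fr = V / sqrt(g*y).
g*y = 9.81 * 3.57 = 35.0217.
sqrt(g*y) = sqrt(35.0217) = 5.9179.
Fr = 6.05 / 5.9179 = 1.0223.

1.0223


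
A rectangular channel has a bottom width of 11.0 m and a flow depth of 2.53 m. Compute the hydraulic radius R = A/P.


For a rectangular section:
Flow area A = b * y = 11.0 * 2.53 = 27.83 m^2.
Wetted perimeter P = b + 2y = 11.0 + 2*2.53 = 16.06 m.
Hydraulic radius R = A/P = 27.83 / 16.06 = 1.7329 m.

1.7329


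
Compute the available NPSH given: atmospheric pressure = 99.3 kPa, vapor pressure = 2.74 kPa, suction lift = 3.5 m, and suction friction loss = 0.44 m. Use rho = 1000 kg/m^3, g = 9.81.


NPSHa = p_atm/(rho*g) - z_s - hf_s - p_vap/(rho*g).
p_atm/(rho*g) = 99.3*1000 / (1000*9.81) = 10.122 m.
p_vap/(rho*g) = 2.74*1000 / (1000*9.81) = 0.279 m.
NPSHa = 10.122 - 3.5 - 0.44 - 0.279
      = 5.9 m.

5.9
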